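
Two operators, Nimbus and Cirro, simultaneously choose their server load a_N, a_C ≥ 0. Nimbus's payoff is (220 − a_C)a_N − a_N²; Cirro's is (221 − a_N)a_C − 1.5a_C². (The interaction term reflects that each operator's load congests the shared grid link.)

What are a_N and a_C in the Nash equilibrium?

Expanding Nimbus's payoff: 220a_N − a_Ca_N − a_N².
∂π/∂a_N = 220 − a_C − 2a_N = 0, so a_N = 110 − 0.5a_C.
Likewise for Cirro: a_C = 221/3 − (1/3)a_N.
Solving the two reaction functions simultaneously: (1 − (−0.5)(−1/3))a_N = 110 − 0.5·(221/3), so (5/6)a_N = 439/6 and a_N = 87.8.
Then a_C = 221/3 − (1/3)·87.8 = 44.4.

87.8, 44.4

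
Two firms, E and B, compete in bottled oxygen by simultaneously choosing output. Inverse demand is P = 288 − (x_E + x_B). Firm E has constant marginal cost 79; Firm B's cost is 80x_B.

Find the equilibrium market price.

149

Firm E's profit: π = x_E(288 − (x_E + x_B)) − 79x_E.
∂π/∂x_E = 209 − 2x_E − x_B = 0, so x_E = 104.5 − 0.5x_B.
By the same steps for B: x_B = 104 − 0.5x_E.
Solving the two reaction functions simultaneously: (1 − (−0.5)(−0.5))x_E = 104.5 − 0.5·104, so 0.75x_E = 52.5 and x_E = 70.
Then x_B = 104 − 0.5·70 = 69.
Equilibrium price: P = 288 − 139 = 149.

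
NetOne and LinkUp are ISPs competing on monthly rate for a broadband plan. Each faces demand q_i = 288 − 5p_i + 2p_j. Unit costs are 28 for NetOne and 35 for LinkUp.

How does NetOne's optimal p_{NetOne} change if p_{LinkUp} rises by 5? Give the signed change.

1

NetOne's profit: π = (p_{NetOne} − 28)(288 − 5p_{NetOne} + 2p_{LinkUp}).
∂π/∂p_{NetOne} = 428 − 10p_{NetOne} + 2p_{LinkUp} = 0 ⇒ p_{NetOne} = 42.8 + 0.2p_{LinkUp}.
The reaction-function slope is 0.2, so a 5-unit rise in p_{LinkUp} moves p_{NetOne} by 0.2 × 5 = 1. NetOne's best response rises — the actions are strategic complements.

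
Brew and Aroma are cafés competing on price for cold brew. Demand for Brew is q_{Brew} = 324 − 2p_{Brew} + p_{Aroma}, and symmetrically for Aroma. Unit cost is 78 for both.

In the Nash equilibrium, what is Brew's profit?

13448

Brew's profit: π = (p_{Brew} − 78)(324 − 2p_{Brew} + p_{Aroma}).
∂π/∂p_{Brew} = 480 − 4p_{Brew} + p_{Aroma} = 0 ⇒ p_{Brew} = 120 + 0.25p_{Aroma}.
By symmetry p_{Aroma} = p_{Brew}; substituting into the reaction function, 0.75p_{Brew} = 120 and p_{Brew} = 160.
q_{Brew} = 324 − 2·160 + 160 = 164.
Profit = (160 − 78)·164 = 13448.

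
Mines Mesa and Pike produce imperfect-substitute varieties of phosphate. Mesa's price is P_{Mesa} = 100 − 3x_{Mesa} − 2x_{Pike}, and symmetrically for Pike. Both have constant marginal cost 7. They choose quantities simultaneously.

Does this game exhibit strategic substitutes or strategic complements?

Mine Mesa's profit: π = x_{Mesa}(100 − 3x_{Mesa} − 2x_{Pike}) − 7x_{Mesa}.
∂π/∂x_{Mesa} = 93 − 6x_{Mesa} − 2x_{Pike} = 0 ⇒ x_{Mesa} = 15.5 − (1/3)x_{Pike}.
The best-response slope dx_{Mesa}/dx_{Pike} = −1/3 < 0: the reaction function is downward-sloping, so the choices are strategic substitutes.

strategic substitutes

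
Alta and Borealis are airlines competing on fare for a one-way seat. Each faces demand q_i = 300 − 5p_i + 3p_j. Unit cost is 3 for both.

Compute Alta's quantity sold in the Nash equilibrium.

Alta's profit: π = (p_{Alta} − 3)(300 − 5p_{Alta} + 3p_{Borealis}).
∂π/∂p_{Alta} = 315 − 10p_{Alta} + 3p_{Borealis} = 0 ⇒ p_{Alta} = 31.5 + 0.3p_{Borealis}.
The game is symmetric, so in equilibrium p_{Borealis} = p_{Alta}: the reaction function gives 0.7p_{Alta} = 31.5, hence p_{Alta} = 45.
q_{Alta} = 300 − 5·45 + 3·45 = 210.

210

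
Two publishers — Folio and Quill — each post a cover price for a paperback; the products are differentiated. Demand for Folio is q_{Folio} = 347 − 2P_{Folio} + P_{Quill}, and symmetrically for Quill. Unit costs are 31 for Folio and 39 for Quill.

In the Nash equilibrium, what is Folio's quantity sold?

212.8

Folio's profit: π = (P_{Folio} − 31)(347 − 2P_{Folio} + P_{Quill}).
∂π/∂P_{Folio} = 409 − 4P_{Folio} + P_{Quill} = 0 ⇒ P_{Folio} = 102.25 + 0.25P_{Quill}.
Similarly P_{Quill} = 106.25 + 0.25P_{Folio}.
Solving the two reaction functions simultaneously: (1 − (0.25)(0.25))P_{Folio} = 102.25 + 0.25·106.25, so 0.9375P_{Folio} = 128.8125 and P_{Folio} = 137.4.
Then P_{Quill} = 106.25 + 0.25·137.4 = 140.6.
q_{Folio} = 347 − 2·137.4 + 140.6 = 212.8.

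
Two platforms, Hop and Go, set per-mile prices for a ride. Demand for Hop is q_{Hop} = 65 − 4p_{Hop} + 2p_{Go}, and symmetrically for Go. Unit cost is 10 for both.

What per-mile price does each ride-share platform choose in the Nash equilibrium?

Hop's profit: π = (p_{Hop} − 10)(65 − 4p_{Hop} + 2p_{Go}).
∂π/∂p_{Hop} = 105 − 8p_{Hop} + 2p_{Go} = 0 ⇒ p_{Hop} = 13.125 + 0.25p_{Go}.
Setting p_{Hop} = p_{Go} in the reaction function: p_{Hop} = 13.125 + 0.25p_{Hop}, so p_{Hop} = 13.125 / 0.75 = 17.5.

17.5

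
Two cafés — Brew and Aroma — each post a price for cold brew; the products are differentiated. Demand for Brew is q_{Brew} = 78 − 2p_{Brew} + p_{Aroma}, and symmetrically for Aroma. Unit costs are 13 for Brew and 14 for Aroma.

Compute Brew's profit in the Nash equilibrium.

Brew's profit: π = (p_{Brew} − 13)(78 − 2p_{Brew} + p_{Aroma}).
∂π/∂p_{Brew} = 104 − 4p_{Brew} + p_{Aroma} = 0 ⇒ p_{Brew} = 26 + 0.25p_{Aroma}.
Similarly p_{Aroma} = 26.5 + 0.25p_{Brew}.
Substituting the second reaction function into the first: p_{Brew} = 26 + 0.25(26.5 + 0.25p_{Brew}), which gives 0.9375p_{Brew} = 32.625 ⇒ p_{Brew} = 34.8.
Then p_{Aroma} = 26.5 + 0.25·34.8 = 35.2.
q_{Brew} = 78 − 2·34.8 + 35.2 = 43.6.
Profit = (34.8 − 13)·43.6 = 950.48.

950.48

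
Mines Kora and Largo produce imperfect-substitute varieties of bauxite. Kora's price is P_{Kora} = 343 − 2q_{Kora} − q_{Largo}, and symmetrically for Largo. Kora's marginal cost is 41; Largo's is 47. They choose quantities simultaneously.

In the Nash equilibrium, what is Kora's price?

Mine Kora's profit: π = q_{Kora}(343 − 2q_{Kora} − q_{Largo}) − 41q_{Kora}.
∂π/∂q_{Kora} = 302 − 4q_{Kora} − q_{Largo} = 0 ⇒ q_{Kora} = 75.5 − 0.25q_{Largo}.
Similarly q_{Largo} = 74 − 0.25q_{Kora}.
Plugging q_{Largo} into Kora's best response: q_{Kora} = 75.5 − 0.25(74 − 0.25q_{Kora}) ⇒ 0.9375q_{Kora} = 57, so q_{Kora} = 60.8.
Then q_{Largo} = 74 − 0.25·60.8 = 58.8.
P_{Kora} = 343 − 2·60.8 − 58.8 = 162.6.

162.6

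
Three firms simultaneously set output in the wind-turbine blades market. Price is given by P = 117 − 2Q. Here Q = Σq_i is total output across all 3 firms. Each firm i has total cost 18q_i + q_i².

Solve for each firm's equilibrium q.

9.9

A representative firm's profit is π_i = q_i(117 − 2Q) − 18q_i − q_i², with Q = q_i + Σ_{j≠i} q_j.
First-order condition: 99 − 6q_i − 2Σ_{j≠i} q_j = 0.
With identical firms, set every q_j = q: then 99 − 6q − 4q = 0, i.e. q = 99/10 = 9.9.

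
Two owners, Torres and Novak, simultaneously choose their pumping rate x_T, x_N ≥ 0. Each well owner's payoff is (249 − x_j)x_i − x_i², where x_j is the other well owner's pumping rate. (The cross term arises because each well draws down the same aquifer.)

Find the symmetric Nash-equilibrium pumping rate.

83

Torres's payoff is (249 − x_N)x_T − x_T².
∂π/∂x_T = 249 − x_N − 2x_T = 0, so x_T = 124.5 − 0.5x_N.
By symmetry x_N = x_T; substituting into the reaction function, 1.5x_T = 124.5 and x_T = 83.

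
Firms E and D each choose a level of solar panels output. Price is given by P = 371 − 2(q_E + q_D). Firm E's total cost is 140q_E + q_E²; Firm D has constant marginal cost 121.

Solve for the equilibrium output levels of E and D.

21.2, 51.9

Firm E's profit: π = q_E(371 − 2(q_E + q_D)) − 140q_E − q_E².
∂π/∂q_E = 231 − 6q_E − 2q_D = 0, so q_E = 38.5 − (1/3)q_D.
For D: ∂π/∂q_D = 250 − 4q_D − 2q_E = 0 ⇒ q_D = 62.5 − 0.5q_E.
Solving the two reaction functions simultaneously: (1 − (−1/3)(−0.5))q_E = 38.5 − (1/3)·62.5, so (5/6)q_E = 53/3 and q_E = 21.2.
Then q_D = 62.5 − 0.5·21.2 = 51.9.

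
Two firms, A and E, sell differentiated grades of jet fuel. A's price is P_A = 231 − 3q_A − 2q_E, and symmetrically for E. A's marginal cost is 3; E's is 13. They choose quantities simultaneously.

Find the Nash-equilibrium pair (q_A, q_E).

Firm A's profit: π = q_A(231 − 3q_A − 2q_E) − 3q_A.
∂π/∂q_A = 228 − 6q_A − 2q_E = 0 ⇒ q_A = 38 − (1/3)q_E.
Similarly q_E = 109/3 − (1/3)q_A.
Substituting the second reaction function into the first: q_A = 38 − (1/3)(109/3 − (1/3)q_A), which gives (8/9)q_A = 233/9 ⇒ q_A = 29.125.
Then q_E = 109/3 − (1/3)·29.125 = 26.625.

29.125, 26.625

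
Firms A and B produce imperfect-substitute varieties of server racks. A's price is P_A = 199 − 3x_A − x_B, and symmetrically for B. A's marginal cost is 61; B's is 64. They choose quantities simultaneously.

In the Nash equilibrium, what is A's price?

120.4

Firm A's profit: π = x_A(199 − 3x_A − x_B) − 61x_A.
∂π/∂x_A = 138 − 6x_A − x_B = 0 ⇒ x_A = 23 − (1/6)x_B.
Similarly x_B = 22.5 − (1/6)x_A.
Solving the two reaction functions simultaneously: (1 − (−1/6)(−1/6))x_A = 23 − (1/6)·22.5, so (35/36)x_A = 19.25 and x_A = 19.8.
Then x_B = 22.5 − (1/6)·19.8 = 19.2.
P_A = 199 − 3·19.8 − 19.2 = 120.4.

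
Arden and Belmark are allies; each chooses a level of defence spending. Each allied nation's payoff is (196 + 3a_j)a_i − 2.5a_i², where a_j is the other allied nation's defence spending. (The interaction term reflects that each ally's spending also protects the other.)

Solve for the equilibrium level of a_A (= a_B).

98

Arden's payoff is (196 + 3a_B)a_A − 2.5a_A².
∂π/∂a_A = 196 + 3a_B − 5a_A = 0, so a_A = 39.2 + 0.6a_B.
By symmetry a_B = a_A; substituting into the reaction function, 0.4a_A = 39.2 and a_A = 98.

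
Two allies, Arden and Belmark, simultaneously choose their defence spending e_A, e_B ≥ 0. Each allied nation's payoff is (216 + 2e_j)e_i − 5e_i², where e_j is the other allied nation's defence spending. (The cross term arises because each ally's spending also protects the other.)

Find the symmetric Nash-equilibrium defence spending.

Arden's payoff is (216 + 2e_B)e_A − 5e_A².
∂π/∂e_A = 216 + 2e_B − 10e_A = 0, so e_A = 21.6 + 0.2e_B.
The game is symmetric, so in equilibrium e_B = e_A: the reaction function gives 0.8e_A = 21.6, hence e_A = 27.

27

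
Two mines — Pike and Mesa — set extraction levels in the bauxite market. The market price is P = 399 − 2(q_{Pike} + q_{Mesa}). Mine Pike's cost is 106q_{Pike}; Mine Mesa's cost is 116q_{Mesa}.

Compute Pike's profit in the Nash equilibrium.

Mine Pike's profit: π = q_{Pike}(399 − 2(q_{Pike} + q_{Mesa})) − 106q_{Pike}.
∂π/∂q_{Pike} = 293 − 4q_{Pike} − 2q_{Mesa} = 0, so q_{Pike} = 73.25 − 0.5q_{Mesa}.
By the same steps for Mesa: q_{Mesa} = 70.75 − 0.5q_{Pike}.
Substituting the second reaction function into the first: q_{Pike} = 73.25 − 0.5(70.75 − 0.5q_{Pike}), which gives 0.75q_{Pike} = 37.875 ⇒ q_{Pike} = 50.5.
Then q_{Mesa} = 70.75 − 0.5·50.5 = 45.5.
Price P = 399 − 2·96 = 207.
Pike's profit: (207 − 106)·50.5 = 5100.5.

5100.5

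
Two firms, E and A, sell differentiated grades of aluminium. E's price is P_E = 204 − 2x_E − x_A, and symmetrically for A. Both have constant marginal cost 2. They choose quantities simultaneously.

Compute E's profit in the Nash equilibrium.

3264.32

Firm E's profit: π = x_E(204 − 2x_E − x_A) − 2x_E.
∂π/∂x_E = 202 − 4x_E − x_A = 0 ⇒ x_E = 50.5 − 0.25x_A.
The game is symmetric, so in equilibrium x_A = x_E: the reaction function gives 1.25x_E = 50.5, hence x_E = 40.4.
P_E = 204 − 2·40.4 − 40.4 = 82.8.
Profit = (82.8 − 2)·40.4 = 3264.32.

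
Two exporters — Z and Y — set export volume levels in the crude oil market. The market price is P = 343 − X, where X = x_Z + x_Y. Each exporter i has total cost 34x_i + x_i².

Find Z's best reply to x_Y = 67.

Exporter Z's profit: π = x_Z(343 − (x_Z + x_Y)) − 34x_Z − x_Z².
∂π/∂x_Z = 309 − 4x_Z − x_Y = 0, so x_Z = 77.25 − 0.25x_Y.
At x_Y = 67: x_Z = 77.25 − 0.25·67 = 60.5.

60.5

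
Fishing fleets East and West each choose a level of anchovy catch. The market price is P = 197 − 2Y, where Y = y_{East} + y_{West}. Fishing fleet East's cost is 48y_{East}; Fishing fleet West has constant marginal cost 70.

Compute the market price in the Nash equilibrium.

Fishing fleet East's profit: π = y_{East}(197 − 2(y_{East} + y_{West})) − 48y_{East}.
∂π/∂y_{East} = 149 − 4y_{East} − 2y_{West} = 0, so y_{East} = 37.25 − 0.5y_{West}.
By the same steps for West: y_{West} = 31.75 − 0.5y_{East}.
Substituting the second reaction function into the first: y_{East} = 37.25 − 0.5(31.75 − 0.5y_{East}), which gives 0.75y_{East} = 21.375 ⇒ y_{East} = 28.5.
Then y_{West} = 31.75 − 0.5·28.5 = 17.5.
Equilibrium price: P = 197 − 2·46 = 105.

105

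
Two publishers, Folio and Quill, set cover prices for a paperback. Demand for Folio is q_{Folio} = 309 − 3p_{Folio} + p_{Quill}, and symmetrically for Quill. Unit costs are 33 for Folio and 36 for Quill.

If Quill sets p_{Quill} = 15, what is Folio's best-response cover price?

70.5

Folio's profit: π = (p_{Folio} − 33)(309 − 3p_{Folio} + p_{Quill}).
∂π/∂p_{Folio} = 408 − 6p_{Folio} + p_{Quill} = 0 ⇒ p_{Folio} = 68 + (1/6)p_{Quill}.
At p_{Quill} = 15: p_{Folio} = 68 + (1/6)·15 = 70.5.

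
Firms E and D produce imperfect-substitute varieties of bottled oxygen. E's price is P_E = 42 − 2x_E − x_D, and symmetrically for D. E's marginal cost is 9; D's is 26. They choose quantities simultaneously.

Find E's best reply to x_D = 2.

7.75

Firm E's profit: π = x_E(42 − 2x_E − x_D) − 9x_E.
∂π/∂x_E = 33 − 4x_E − x_D = 0 ⇒ x_E = 8.25 − 0.25x_D.
At x_D = 2: x_E = 8.25 − 0.25·2 = 7.75.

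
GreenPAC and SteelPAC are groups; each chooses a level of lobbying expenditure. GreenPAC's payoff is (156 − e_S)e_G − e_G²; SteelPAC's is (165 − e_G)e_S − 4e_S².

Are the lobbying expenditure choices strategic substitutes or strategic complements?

Expanding GreenPAC's payoff: 156e_G − e_Se_G − e_G².
∂π/∂e_G = 156 − e_S − 2e_G = 0, so e_G = 78 − 0.5e_S.
The best-response slope de_G/de_S = −0.5 < 0: the reaction function is downward-sloping, so the choices are strategic substitutes.

strategic substitutes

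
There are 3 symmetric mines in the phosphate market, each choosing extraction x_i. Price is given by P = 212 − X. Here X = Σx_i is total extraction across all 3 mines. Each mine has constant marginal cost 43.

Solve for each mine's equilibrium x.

A representative mine's profit is π_i = x_i(212 − X) − 43x_i, with X = x_i + Σ_{j≠i} x_j.
First-order condition: 169 − 2x_i − Σ_{j≠i} x_j = 0.
Imposing symmetry (x_j = x for all j) turns Σ_{j≠i} x_j into 2x, so 169 = 4x and x = 42.25.

42.25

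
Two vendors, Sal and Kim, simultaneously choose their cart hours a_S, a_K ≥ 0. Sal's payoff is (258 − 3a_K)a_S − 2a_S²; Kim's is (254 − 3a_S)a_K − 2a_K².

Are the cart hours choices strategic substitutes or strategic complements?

strategic substitutes

Expanding Sal's payoff: 258a_S − 3a_Ka_S − 2a_S².
∂π/∂a_S = 258 − 3a_K − 4a_S = 0, so a_S = 64.5 − 0.75a_K.
The best-response slope da_S/da_K = −0.75 < 0: the reaction function is downward-sloping, so the choices are strategic substitutes.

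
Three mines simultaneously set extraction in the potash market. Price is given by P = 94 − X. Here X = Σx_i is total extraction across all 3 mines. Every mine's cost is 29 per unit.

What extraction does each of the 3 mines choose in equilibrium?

16.25

A representative mine's profit is π_i = x_i(94 − X) − 29x_i, with X = x_i + Σ_{j≠i} x_j.
First-order condition: 65 − 2x_i − Σ_{j≠i} x_j = 0.
In a symmetric equilibrium every mine chooses the same x, so Σ_{j≠i} x_j = 2x. The condition becomes 65 − 4x = 0, giving x = 65/4 = 16.25.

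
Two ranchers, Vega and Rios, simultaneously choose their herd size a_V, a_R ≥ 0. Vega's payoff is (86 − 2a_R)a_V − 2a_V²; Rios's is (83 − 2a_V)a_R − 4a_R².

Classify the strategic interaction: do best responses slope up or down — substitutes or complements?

strategic substitutes

Expanding Vega's payoff: 86a_V − 2a_Ra_V − 2a_V².
∂π/∂a_V = 86 − 2a_R − 4a_V = 0, so a_V = 21.5 − 0.5a_R.
The best-response slope da_V/da_R = −0.5 < 0: the reaction function is downward-sloping, so the choices are strategic substitutes.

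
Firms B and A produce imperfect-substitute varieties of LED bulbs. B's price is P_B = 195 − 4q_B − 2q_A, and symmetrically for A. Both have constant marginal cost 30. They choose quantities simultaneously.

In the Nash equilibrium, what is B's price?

Firm B's profit: π = q_B(195 − 4q_B − 2q_A) − 30q_B.
∂π/∂q_B = 165 − 8q_B − 2q_A = 0 ⇒ q_B = 20.625 − 0.25q_A.
Setting q_B = q_A in the reaction function: q_B = 20.625 − 0.25q_B, so q_B = 20.625 / 1.25 = 16.5.
P_B = 195 − 4·16.5 − 2·16.5 = 96.

96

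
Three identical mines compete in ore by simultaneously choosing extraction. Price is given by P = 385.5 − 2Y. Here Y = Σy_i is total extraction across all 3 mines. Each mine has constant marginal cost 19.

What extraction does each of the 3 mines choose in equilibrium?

A representative mine's profit is π_i = y_i(385.5 − 2Y) − 19y_i, with Y = y_i + Σ_{j≠i} y_j.
First-order condition: 366.5 − 4y_i − 2Σ_{j≠i} y_j = 0.
With identical mines, set every y_j = y: then 366.5 − 4y − 4y = 0, i.e. y = 366.5/8 = 45.8125.

45.8125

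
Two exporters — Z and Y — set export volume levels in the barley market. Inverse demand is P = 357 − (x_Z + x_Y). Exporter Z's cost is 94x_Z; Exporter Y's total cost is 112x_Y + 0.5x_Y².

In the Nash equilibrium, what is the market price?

Exporter Z's profit: π = x_Z(357 − (x_Z + x_Y)) − 94x_Z.
∂π/∂x_Z = 263 − 2x_Z − x_Y = 0, so x_Z = 131.5 − 0.5x_Y.
For Y: ∂π/∂x_Y = 245 − 3x_Y − x_Z = 0 ⇒ x_Y = 245/3 − (1/3)x_Z.
Solving the two reaction functions simultaneously: (1 − (−0.5)(−1/3))x_Z = 131.5 − 0.5·(245/3), so (5/6)x_Z = 272/3 and x_Z = 108.8.
Then x_Y = 245/3 − (1/3)·108.8 = 45.4.
Equilibrium price: P = 357 − 154.2 = 202.8.

202.8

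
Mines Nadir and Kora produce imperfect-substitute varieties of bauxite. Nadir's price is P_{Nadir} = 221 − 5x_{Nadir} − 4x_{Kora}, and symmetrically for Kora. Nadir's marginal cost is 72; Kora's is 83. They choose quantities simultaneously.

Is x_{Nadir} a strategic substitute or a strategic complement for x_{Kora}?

Mine Nadir's profit: π = x_{Nadir}(221 − 5x_{Nadir} − 4x_{Kora}) − 72x_{Nadir}.
∂π/∂x_{Nadir} = 149 − 10x_{Nadir} − 4x_{Kora} = 0 ⇒ x_{Nadir} = 14.9 − 0.4x_{Kora}.
The best-response slope dx_{Nadir}/dx_{Kora} = −0.4 < 0: the reaction function is downward-sloping, so the choices are strategic substitutes.

strategic substitutes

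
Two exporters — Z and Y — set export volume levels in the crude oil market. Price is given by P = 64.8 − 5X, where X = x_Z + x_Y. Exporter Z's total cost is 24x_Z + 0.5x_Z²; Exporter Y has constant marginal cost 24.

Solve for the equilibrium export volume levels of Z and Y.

Exporter Z's profit: π = x_Z(64.8 − 5(x_Z + x_Y)) − 24x_Z − 0.5x_Z².
∂π/∂x_Z = 40.8 − 11x_Z − 5x_Y = 0, so x_Z = 204/55 − (5/11)x_Y.
For Y: ∂π/∂x_Y = 40.8 − 10x_Y − 5x_Z = 0 ⇒ x_Y = 4.08 − 0.5x_Z.
Substituting the second reaction function into the first: x_Z = 204/55 − (5/11)(4.08 − 0.5x_Z), which gives (17/22)x_Z = 102/55 ⇒ x_Z = 2.4.
Then x_Y = 4.08 − 0.5·2.4 = 2.88.

2.4, 2.88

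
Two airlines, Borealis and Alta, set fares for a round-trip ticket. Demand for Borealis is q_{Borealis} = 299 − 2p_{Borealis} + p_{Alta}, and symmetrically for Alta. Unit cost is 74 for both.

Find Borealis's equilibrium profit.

Borealis's profit: π = (p_{Borealis} − 74)(299 − 2p_{Borealis} + p_{Alta}).
∂π/∂p_{Borealis} = 447 − 4p_{Borealis} + p_{Alta} = 0 ⇒ p_{Borealis} = 111.75 + 0.25p_{Alta}.
The game is symmetric, so in equilibrium p_{Alta} = p_{Borealis}: the reaction function gives 0.75p_{Borealis} = 111.75, hence p_{Borealis} = 149.
q_{Borealis} = 299 − 2·149 + 149 = 150.
Profit = (149 − 74)·150 = 11250.

11250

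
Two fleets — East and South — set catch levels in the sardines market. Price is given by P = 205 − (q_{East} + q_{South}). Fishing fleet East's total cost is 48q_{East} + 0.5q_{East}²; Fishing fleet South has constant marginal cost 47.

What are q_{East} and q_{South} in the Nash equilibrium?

Fishing fleet East's profit: π = q_{East}(205 − (q_{East} + q_{South})) − 48q_{East} − 0.5q_{East}².
∂π/∂q_{East} = 157 − 3q_{East} − q_{South} = 0, so q_{East} = 157/3 − (1/3)q_{South}.
For South: ∂π/∂q_{South} = 158 − 2q_{South} − q_{East} = 0 ⇒ q_{South} = 79 − 0.5q_{East}.
Solving the two reaction functions simultaneously: (1 − (−1/3)(−0.5))q_{East} = 157/3 − (1/3)·79, so (5/6)q_{East} = 26 and q_{East} = 31.2.
Then q_{South} = 79 − 0.5·31.2 = 63.4.

31.2, 63.4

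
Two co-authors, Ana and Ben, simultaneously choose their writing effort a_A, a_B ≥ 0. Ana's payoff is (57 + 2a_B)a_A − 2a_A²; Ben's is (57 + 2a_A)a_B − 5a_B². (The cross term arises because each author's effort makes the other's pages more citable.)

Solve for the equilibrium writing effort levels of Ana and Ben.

Expanding Ana's payoff: 57a_A + 2a_Ba_A − 2a_A².
∂π/∂a_A = 57 + 2a_B − 4a_A = 0, so a_A = 14.25 + 0.5a_B.
Likewise for Ben: a_B = 5.7 + 0.2a_A.
Solving the two reaction functions simultaneously: (1 − (0.5)(0.2))a_A = 14.25 + 0.5·5.7, so 0.9a_A = 17.1 and a_A = 19.
Then a_B = 5.7 + 0.2·19 = 9.5.

19, 9.5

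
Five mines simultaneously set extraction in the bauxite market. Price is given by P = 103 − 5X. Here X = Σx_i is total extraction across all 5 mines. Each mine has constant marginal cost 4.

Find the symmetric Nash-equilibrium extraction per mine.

A representative mine's profit is π_i = x_i(103 − 5X) − 4x_i, with X = x_i + Σ_{j≠i} x_j.
First-order condition: 99 − 10x_i − 5Σ_{j≠i} x_j = 0.
With identical mines, set every x_j = x: then 99 − 10x − 20x = 0, i.e. x = 99/30 = 3.3.

3.3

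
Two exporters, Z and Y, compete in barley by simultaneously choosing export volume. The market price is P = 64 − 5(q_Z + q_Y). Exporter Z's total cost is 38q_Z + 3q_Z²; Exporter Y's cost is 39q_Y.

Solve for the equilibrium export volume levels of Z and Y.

1, 2

Exporter Z's profit: π = q_Z(64 − 5(q_Z + q_Y)) − 38q_Z − 3q_Z².
∂π/∂q_Z = 26 − 16q_Z − 5q_Y = 0, so q_Z = 1.625 − 0.3125q_Y.
For Y: ∂π/∂q_Y = 25 − 10q_Y − 5q_Z = 0 ⇒ q_Y = 2.5 − 0.5q_Z.
Plugging q_Y into Z's best response: q_Z = 1.625 − 0.3125(2.5 − 0.5q_Z) ⇒ (27/32)q_Z = 27/32, so q_Z = 1.
Then q_Y = 2.5 − 0.5·1 = 2.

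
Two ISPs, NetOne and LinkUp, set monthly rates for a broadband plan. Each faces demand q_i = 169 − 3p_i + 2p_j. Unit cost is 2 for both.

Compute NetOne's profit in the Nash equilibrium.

NetOne's profit: π = (p_{NetOne} − 2)(169 − 3p_{NetOne} + 2p_{LinkUp}).
∂π/∂p_{NetOne} = 175 − 6p_{NetOne} + 2p_{LinkUp} = 0 ⇒ p_{NetOne} = 175/6 + (1/3)p_{LinkUp}.
The game is symmetric, so in equilibrium p_{LinkUp} = p_{NetOne}: the reaction function gives (2/3)p_{NetOne} = 175/6, hence p_{NetOne} = 43.75.
q_{NetOne} = 169 − 3·43.75 + 2·43.75 = 125.25.
Profit = (43.75 − 2)·125.25 = 5229.1875.

5229.1875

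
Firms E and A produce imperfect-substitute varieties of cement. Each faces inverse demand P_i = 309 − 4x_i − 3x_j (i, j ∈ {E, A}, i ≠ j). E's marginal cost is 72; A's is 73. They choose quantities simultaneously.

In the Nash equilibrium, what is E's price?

158.4

Firm E's profit: π = x_E(309 − 4x_E − 3x_A) − 72x_E.
∂π/∂x_E = 237 − 8x_E − 3x_A = 0 ⇒ x_E = 29.625 − 0.375x_A.
Similarly x_A = 29.5 − 0.375x_E.
Solving the two reaction functions simultaneously: (1 − (−0.375)(−0.375))x_E = 29.625 − 0.375·29.5, so (55/64)x_E = 18.5625 and x_E = 21.6.
Then x_A = 29.5 − 0.375·21.6 = 21.4.
P_E = 309 − 4·21.6 − 3·21.4 = 158.4.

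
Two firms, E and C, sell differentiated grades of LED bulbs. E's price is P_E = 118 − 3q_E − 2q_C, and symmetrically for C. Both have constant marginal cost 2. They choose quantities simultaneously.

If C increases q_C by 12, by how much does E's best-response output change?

Firm E's profit: π = q_E(118 − 3q_E − 2q_C) − 2q_E.
∂π/∂q_E = 116 − 6q_E − 2q_C = 0 ⇒ q_E = 58/3 − (1/3)q_C.
The reaction-function slope is −1/3, so a 12-unit rise in q_C moves q_E by −1/3 × 12 = −4. E's best response falls — the actions are strategic substitutes.

-4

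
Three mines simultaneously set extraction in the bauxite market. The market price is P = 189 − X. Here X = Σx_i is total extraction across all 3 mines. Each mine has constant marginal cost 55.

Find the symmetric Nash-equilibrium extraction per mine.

33.5

A representative mine's profit is π_i = x_i(189 − X) − 55x_i, with X = x_i + Σ_{j≠i} x_j.
First-order condition: 134 − 2x_i − Σ_{j≠i} x_j = 0.
In a symmetric equilibrium every mine chooses the same x, so Σ_{j≠i} x_j = 2x. The condition becomes 134 − 4x = 0, giving x = 134/4 = 33.5.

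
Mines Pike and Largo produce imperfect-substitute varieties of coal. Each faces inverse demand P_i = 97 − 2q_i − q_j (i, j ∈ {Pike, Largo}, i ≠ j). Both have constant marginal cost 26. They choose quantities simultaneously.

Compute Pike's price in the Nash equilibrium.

54.4

Mine Pike's profit: π = q_{Pike}(97 − 2q_{Pike} − q_{Largo}) − 26q_{Pike}.
∂π/∂q_{Pike} = 71 − 4q_{Pike} − q_{Largo} = 0 ⇒ q_{Pike} = 17.75 − 0.25q_{Largo}.
By symmetry q_{Largo} = q_{Pike}; substituting into the reaction function, 1.25q_{Pike} = 17.75 and q_{Pike} = 14.2.
P_{Pike} = 97 − 2·14.2 − 14.2 = 54.4.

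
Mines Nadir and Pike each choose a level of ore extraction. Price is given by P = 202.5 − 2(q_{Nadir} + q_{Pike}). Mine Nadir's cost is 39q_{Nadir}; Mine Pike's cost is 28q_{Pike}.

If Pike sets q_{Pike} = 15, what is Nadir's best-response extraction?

Mine Nadir's profit: π = q_{Nadir}(202.5 − 2(q_{Nadir} + q_{Pike})) − 39q_{Nadir}.
∂π/∂q_{Nadir} = 163.5 − 4q_{Nadir} − 2q_{Pike} = 0, so q_{Nadir} = 40.875 − 0.5q_{Pike}.
At q_{Pike} = 15: q_{Nadir} = 40.875 − 0.5·15 = 33.375.

33.375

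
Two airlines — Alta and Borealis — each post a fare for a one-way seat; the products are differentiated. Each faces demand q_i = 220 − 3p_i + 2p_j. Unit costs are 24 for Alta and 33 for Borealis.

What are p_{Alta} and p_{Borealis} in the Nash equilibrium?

74.6875, 78.0625

Alta's profit: π = (p_{Alta} − 24)(220 − 3p_{Alta} + 2p_{Borealis}).
∂π/∂p_{Alta} = 292 − 6p_{Alta} + 2p_{Borealis} = 0 ⇒ p_{Alta} = 146/3 + (1/3)p_{Borealis}.
Similarly p_{Borealis} = 319/6 + (1/3)p_{Alta}.
Substituting the second reaction function into the first: p_{Alta} = 146/3 + (1/3)(319/6 + (1/3)p_{Alta}), which gives (8/9)p_{Alta} = 1195/18 ⇒ p_{Alta} = 74.6875.
Then p_{Borealis} = 319/6 + (1/3)·74.6875 = 78.0625.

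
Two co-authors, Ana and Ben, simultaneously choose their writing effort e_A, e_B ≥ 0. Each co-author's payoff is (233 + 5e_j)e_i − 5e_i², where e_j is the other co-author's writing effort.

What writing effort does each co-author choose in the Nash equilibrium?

46.6

Ana's payoff is (233 + 5e_B)e_A − 5e_A².
∂π/∂e_A = 233 + 5e_B − 10e_A = 0, so e_A = 23.3 + 0.5e_B.
The game is symmetric, so in equilibrium e_B = e_A: the reaction function gives 0.5e_A = 23.3, hence e_A = 46.6.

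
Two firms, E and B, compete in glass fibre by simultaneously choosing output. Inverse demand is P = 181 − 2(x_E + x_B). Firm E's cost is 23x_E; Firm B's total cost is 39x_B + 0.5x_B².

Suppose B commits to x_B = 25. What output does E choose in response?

27

Firm E's profit: π = x_E(181 − 2(x_E + x_B)) − 23x_E.
∂π/∂x_E = 158 − 4x_E − 2x_B = 0, so x_E = 39.5 − 0.5x_B.
At x_B = 25: x_E = 39.5 − 0.5·25 = 27.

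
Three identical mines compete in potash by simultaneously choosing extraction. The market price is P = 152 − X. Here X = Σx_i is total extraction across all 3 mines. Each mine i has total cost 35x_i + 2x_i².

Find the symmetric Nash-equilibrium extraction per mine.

14.625

A representative mine's profit is π_i = x_i(152 − X) − 35x_i − 2x_i², with X = x_i + Σ_{j≠i} x_j.
First-order condition: 117 − 6x_i − Σ_{j≠i} x_j = 0.
With identical mines, set every x_j = x: then 117 − 6x − 2x = 0, i.e. x = 117/8 = 14.625.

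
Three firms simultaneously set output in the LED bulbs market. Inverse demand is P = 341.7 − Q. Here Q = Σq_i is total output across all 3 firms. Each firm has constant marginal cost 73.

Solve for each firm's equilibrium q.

A representative firm's profit is π_i = q_i(341.7 − Q) − 73q_i, with Q = q_i + Σ_{j≠i} q_j.
First-order condition: 268.7 − 2q_i − Σ_{j≠i} q_j = 0.
Imposing symmetry (q_j = q for all j) turns Σ_{j≠i} q_j into 2q, so 268.7 = 4q and q = 67.175.

67.175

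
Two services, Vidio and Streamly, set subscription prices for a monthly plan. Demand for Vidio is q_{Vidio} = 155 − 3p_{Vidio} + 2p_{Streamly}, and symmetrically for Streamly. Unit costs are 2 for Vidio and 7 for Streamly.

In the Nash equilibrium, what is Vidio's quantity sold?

117.5625

Vidio's profit: π = (p_{Vidio} − 2)(155 − 3p_{Vidio} + 2p_{Streamly}).
∂π/∂p_{Vidio} = 161 − 6p_{Vidio} + 2p_{Streamly} = 0 ⇒ p_{Vidio} = 161/6 + (1/3)p_{Streamly}.
Similarly p_{Streamly} = 88/3 + (1/3)p_{Vidio}.
Solving the two reaction functions simultaneously: (1 − (1/3)(1/3))p_{Vidio} = 161/6 + (1/3)·(88/3), so (8/9)p_{Vidio} = 659/18 and p_{Vidio} = 41.1875.
Then p_{Streamly} = 88/3 + (1/3)·41.1875 = 43.0625.
q_{Vidio} = 155 − 3·41.1875 + 2·43.0625 = 117.5625.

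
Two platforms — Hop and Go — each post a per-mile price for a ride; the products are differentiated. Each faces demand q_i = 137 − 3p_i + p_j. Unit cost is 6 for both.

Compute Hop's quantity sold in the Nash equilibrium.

Hop's profit: π = (p_{Hop} − 6)(137 − 3p_{Hop} + p_{Go}).
∂π/∂p_{Hop} = 155 − 6p_{Hop} + p_{Go} = 0 ⇒ p_{Hop} = 155/6 + (1/6)p_{Go}.
The game is symmetric, so in equilibrium p_{Go} = p_{Hop}: the reaction function gives (5/6)p_{Hop} = 155/6, hence p_{Hop} = 31.
q_{Hop} = 137 − 3·31 + 31 = 75.

75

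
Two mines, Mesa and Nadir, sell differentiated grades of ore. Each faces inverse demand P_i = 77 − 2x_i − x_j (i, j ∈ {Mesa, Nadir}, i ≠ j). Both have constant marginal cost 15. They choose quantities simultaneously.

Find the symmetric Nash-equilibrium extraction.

12.4

Mine Mesa's profit: π = x_{Mesa}(77 − 2x_{Mesa} − x_{Nadir}) − 15x_{Mesa}.
∂π/∂x_{Mesa} = 62 − 4x_{Mesa} − x_{Nadir} = 0 ⇒ x_{Mesa} = 15.5 − 0.25x_{Nadir}.
Setting x_{Mesa} = x_{Nadir} in the reaction function: x_{Mesa} = 15.5 − 0.25x_{Mesa}, so x_{Mesa} = 15.5 / 1.25 = 12.4.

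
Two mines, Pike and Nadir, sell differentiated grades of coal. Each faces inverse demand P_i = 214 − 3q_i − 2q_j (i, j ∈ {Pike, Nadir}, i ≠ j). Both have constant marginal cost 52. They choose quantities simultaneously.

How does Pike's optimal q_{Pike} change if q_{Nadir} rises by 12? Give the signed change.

-4

Mine Pike's profit: π = q_{Pike}(214 − 3q_{Pike} − 2q_{Nadir}) − 52q_{Pike}.
∂π/∂q_{Pike} = 162 − 6q_{Pike} − 2q_{Nadir} = 0 ⇒ q_{Pike} = 27 − (1/3)q_{Nadir}.
The reaction-function slope is −1/3, so a 12-unit rise in q_{Nadir} moves q_{Pike} by −1/3 × 12 = −4. Pike's best response falls — the actions are strategic substitutes.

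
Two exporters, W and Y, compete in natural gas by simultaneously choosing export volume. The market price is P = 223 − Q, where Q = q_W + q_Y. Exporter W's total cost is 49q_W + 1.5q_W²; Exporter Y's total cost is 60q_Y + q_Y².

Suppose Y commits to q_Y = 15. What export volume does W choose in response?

31.8

Exporter W's profit: π = q_W(223 − (q_W + q_Y)) − 49q_W − 1.5q_W².
∂π/∂q_W = 174 − 5q_W − q_Y = 0, so q_W = 34.8 − 0.2q_Y.
At q_Y = 15: q_W = 34.8 − 0.2·15 = 31.8.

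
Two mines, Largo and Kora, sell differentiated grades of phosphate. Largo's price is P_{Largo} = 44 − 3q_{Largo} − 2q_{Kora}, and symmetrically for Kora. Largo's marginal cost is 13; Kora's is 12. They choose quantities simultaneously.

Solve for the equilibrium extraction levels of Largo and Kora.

Mine Largo's profit: π = q_{Largo}(44 − 3q_{Largo} − 2q_{Kora}) − 13q_{Largo}.
∂π/∂q_{Largo} = 31 − 6q_{Largo} − 2q_{Kora} = 0 ⇒ q_{Largo} = 31/6 − (1/3)q_{Kora}.
Similarly q_{Kora} = 16/3 − (1/3)q_{Largo}.
Substituting the second reaction function into the first: q_{Largo} = 31/6 − (1/3)(16/3 − (1/3)q_{Largo}), which gives (8/9)q_{Largo} = 61/18 ⇒ q_{Largo} = 3.8125.
Then q_{Kora} = 16/3 − (1/3)·3.8125 = 4.0625.

3.8125, 4.0625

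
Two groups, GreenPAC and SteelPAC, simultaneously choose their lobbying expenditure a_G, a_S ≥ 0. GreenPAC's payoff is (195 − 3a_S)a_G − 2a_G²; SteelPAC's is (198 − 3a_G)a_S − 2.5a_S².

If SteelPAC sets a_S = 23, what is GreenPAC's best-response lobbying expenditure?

Expanding GreenPAC's payoff: 195a_G − 3a_Sa_G − 2a_G².
∂π/∂a_G = 195 − 3a_S − 4a_G = 0, so a_G = 48.75 − 0.75a_S.
At a_S = 23: a_G = 48.75 − 0.75·23 = 31.5.

31.5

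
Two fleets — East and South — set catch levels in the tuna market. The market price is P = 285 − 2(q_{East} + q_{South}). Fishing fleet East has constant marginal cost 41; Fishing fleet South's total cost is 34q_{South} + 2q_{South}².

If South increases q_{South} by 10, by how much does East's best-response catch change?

Fishing fleet East's profit: π = q_{East}(285 − 2(q_{East} + q_{South})) − 41q_{East}.
∂π/∂q_{East} = 244 − 4q_{East} − 2q_{South} = 0, so q_{East} = 61 − 0.5q_{South}.
The reaction-function slope is −0.5, so a 10-unit rise in q_{South} moves q_{East} by −0.5 × 10 = −5. East's best response falls — the actions are strategic substitutes.

-5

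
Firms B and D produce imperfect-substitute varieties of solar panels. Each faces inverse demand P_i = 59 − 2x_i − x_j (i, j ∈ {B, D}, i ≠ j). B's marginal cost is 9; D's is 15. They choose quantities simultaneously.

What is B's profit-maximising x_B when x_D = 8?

10.5

Firm B's profit: π = x_B(59 − 2x_B − x_D) − 9x_B.
∂π/∂x_B = 50 − 4x_B − x_D = 0 ⇒ x_B = 12.5 − 0.25x_D.
At x_D = 8: x_B = 12.5 − 0.25·8 = 10.5.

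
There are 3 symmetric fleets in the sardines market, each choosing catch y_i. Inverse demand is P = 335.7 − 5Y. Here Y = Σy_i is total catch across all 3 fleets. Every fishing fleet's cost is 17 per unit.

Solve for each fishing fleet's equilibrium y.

A representative fishing fleet's profit is π_i = y_i(335.7 − 5Y) − 17y_i, with Y = y_i + Σ_{j≠i} y_j.
First-order condition: 318.7 − 10y_i − 5Σ_{j≠i} y_j = 0.
In a symmetric equilibrium every fishing fleet chooses the same y, so Σ_{j≠i} y_j = 2y. The condition becomes 318.7 − 20y = 0, giving y = 318.7/20 = 15.935.

15.935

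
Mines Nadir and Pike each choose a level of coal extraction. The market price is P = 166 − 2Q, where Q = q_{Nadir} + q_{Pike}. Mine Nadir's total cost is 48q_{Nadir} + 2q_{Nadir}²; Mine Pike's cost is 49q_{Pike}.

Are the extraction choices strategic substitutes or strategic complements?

strategic substitutes

Mine Nadir's profit: π = q_{Nadir}(166 − 2(q_{Nadir} + q_{Pike})) − 48q_{Nadir} − 2q_{Nadir}².
∂π/∂q_{Nadir} = 118 − 8q_{Nadir} − 2q_{Pike} = 0, so q_{Nadir} = 14.75 − 0.25q_{Pike}.
The best-response slope dq_{Nadir}/dq_{Pike} = −0.25 < 0: the reaction function is downward-sloping, so the choices are strategic substitutes.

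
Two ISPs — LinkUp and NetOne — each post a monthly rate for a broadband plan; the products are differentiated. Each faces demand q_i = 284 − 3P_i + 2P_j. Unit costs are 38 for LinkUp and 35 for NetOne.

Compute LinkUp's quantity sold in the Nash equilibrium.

182.8125

LinkUp's profit: π = (P_{LinkUp} − 38)(284 − 3P_{LinkUp} + 2P_{NetOne}).
∂π/∂P_{LinkUp} = 398 − 6P_{LinkUp} + 2P_{NetOne} = 0 ⇒ P_{LinkUp} = 199/3 + (1/3)P_{NetOne}.
Similarly P_{NetOne} = 389/6 + (1/3)P_{LinkUp}.
Plugging P_{NetOne} into LinkUp's best response: P_{LinkUp} = 199/3 + (1/3)(389/6 + (1/3)P_{LinkUp}) ⇒ (8/9)P_{LinkUp} = 1583/18, so P_{LinkUp} = 98.9375.
Then P_{NetOne} = 389/6 + (1/3)·98.9375 = 97.8125.
q_{LinkUp} = 284 − 3·98.9375 + 2·97.8125 = 182.8125.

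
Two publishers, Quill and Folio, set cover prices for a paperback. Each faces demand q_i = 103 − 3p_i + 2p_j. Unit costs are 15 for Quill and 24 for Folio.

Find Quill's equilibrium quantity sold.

71.0625

Quill's profit: π = (p_{Quill} − 15)(103 − 3p_{Quill} + 2p_{Folio}).
∂π/∂p_{Quill} = 148 − 6p_{Quill} + 2p_{Folio} = 0 ⇒ p_{Quill} = 74/3 + (1/3)p_{Folio}.
Similarly p_{Folio} = 175/6 + (1/3)p_{Quill}.
Solving the two reaction functions simultaneously: (1 − (1/3)(1/3))p_{Quill} = 74/3 + (1/3)·(175/6), so (8/9)p_{Quill} = 619/18 and p_{Quill} = 38.6875.
Then p_{Folio} = 175/6 + (1/3)·38.6875 = 42.0625.
q_{Quill} = 103 − 3·38.6875 + 2·42.0625 = 71.0625.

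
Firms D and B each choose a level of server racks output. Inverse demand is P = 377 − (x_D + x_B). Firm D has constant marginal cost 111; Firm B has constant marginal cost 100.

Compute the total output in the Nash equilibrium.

Firm D's profit: π = x_D(377 − (x_D + x_B)) − 111x_D.
∂π/∂x_D = 266 − 2x_D − x_B = 0, so x_D = 133 − 0.5x_B.
By the same steps for B: x_B = 138.5 − 0.5x_D.
Plugging x_B into D's best response: x_D = 133 − 0.5(138.5 − 0.5x_D) ⇒ 0.75x_D = 63.75, so x_D = 85.
Then x_B = 138.5 − 0.5·85 = 96.
Total output: 85 + 96 = 181.

181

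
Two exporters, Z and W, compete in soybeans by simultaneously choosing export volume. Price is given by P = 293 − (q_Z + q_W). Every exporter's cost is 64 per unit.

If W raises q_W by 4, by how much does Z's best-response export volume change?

-2

Exporter Z's profit: π = q_Z(293 − (q_Z + q_W)) − 64q_Z.
∂π/∂q_Z = 229 − 2q_Z − q_W = 0, so q_Z = 114.5 − 0.5q_W.
The reaction-function slope is −0.5, so a 4-unit rise in q_W moves q_Z by −0.5 × 4 = −2. Z's best response falls — the actions are strategic substitutes.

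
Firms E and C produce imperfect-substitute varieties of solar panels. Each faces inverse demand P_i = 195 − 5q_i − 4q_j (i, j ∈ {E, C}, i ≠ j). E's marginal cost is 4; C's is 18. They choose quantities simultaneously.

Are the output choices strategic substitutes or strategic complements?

strategic substitutes

Firm E's profit: π = q_E(195 − 5q_E − 4q_C) − 4q_E.
∂π/∂q_E = 191 − 10q_E − 4q_C = 0 ⇒ q_E = 19.1 − 0.4q_C.
The best-response slope dq_E/dq_C = −0.4 < 0: the reaction function is downward-sloping, so the choices are strategic substitutes.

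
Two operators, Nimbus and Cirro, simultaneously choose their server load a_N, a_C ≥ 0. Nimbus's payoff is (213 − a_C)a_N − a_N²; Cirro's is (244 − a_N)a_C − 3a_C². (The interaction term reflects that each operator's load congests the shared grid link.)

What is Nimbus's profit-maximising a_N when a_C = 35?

Expanding Nimbus's payoff: 213a_N − a_Ca_N − a_N².
∂π/∂a_N = 213 − a_C − 2a_N = 0, so a_N = 106.5 − 0.5a_C.
At a_C = 35: a_N = 106.5 − 0.5·35 = 89.

89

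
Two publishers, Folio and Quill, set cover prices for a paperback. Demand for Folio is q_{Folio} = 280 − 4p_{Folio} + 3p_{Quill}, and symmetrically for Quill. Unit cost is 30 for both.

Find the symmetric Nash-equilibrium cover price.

80

Folio's profit: π = (p_{Folio} − 30)(280 − 4p_{Folio} + 3p_{Quill}).
∂π/∂p_{Folio} = 400 − 8p_{Folio} + 3p_{Quill} = 0 ⇒ p_{Folio} = 50 + 0.375p_{Quill}.
By symmetry p_{Quill} = p_{Folio}; substituting into the reaction function, 0.625p_{Folio} = 50 and p_{Folio} = 80.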